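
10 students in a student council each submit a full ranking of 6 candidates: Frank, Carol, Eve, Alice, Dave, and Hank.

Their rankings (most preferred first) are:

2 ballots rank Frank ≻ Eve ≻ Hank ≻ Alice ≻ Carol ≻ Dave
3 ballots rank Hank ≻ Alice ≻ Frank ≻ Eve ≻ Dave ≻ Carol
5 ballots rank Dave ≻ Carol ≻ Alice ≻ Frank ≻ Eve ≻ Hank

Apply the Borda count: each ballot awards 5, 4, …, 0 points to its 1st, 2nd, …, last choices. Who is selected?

Borda scores:
  Frank: 2·5 + 3·3 + 5·2 = 29
  Carol: 2·1 + 3·0 + 5·4 = 22
  Eve: 2·4 + 3·2 + 5·1 = 19
  Alice: 2·2 + 3·4 + 5·3 = 31
  Dave: 2·0 + 3·1 + 5·5 = 28
  Hank: 2·3 + 3·5 + 5·0 = 21
Alice has the highest total.

Alice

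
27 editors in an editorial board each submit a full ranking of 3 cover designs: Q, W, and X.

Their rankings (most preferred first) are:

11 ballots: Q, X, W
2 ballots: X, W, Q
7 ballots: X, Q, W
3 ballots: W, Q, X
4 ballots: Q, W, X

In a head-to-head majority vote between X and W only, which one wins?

Ballots ranking X above W: 11+2+7 = 20.
Ballots ranking W above X: 3+4 = 7.
X wins the head-to-head, 20–7.

X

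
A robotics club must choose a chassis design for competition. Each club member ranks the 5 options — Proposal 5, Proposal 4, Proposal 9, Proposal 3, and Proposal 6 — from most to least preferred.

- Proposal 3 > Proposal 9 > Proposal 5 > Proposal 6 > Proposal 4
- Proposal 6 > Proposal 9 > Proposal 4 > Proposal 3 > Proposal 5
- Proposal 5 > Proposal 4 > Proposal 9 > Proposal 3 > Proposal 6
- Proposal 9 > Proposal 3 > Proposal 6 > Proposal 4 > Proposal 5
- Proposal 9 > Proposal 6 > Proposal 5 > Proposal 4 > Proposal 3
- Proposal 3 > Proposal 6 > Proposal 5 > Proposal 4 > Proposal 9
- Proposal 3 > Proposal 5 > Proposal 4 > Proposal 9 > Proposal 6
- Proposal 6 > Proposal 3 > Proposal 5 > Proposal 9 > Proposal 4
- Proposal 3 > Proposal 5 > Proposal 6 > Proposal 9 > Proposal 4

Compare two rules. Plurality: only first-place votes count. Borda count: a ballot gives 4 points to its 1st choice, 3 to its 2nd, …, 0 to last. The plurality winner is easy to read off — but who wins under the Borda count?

Proposal 3

Plurality first-place counts: Proposal 5 1, Proposal 4 0, Proposal 9 2, Proposal 3 4, Proposal 6 2 → Proposal 3.
Borda totals: Proposal 5 18, Proposal 4 10, Proposal 9 19, Proposal 3 24, Proposal 6 19 → Proposal 3.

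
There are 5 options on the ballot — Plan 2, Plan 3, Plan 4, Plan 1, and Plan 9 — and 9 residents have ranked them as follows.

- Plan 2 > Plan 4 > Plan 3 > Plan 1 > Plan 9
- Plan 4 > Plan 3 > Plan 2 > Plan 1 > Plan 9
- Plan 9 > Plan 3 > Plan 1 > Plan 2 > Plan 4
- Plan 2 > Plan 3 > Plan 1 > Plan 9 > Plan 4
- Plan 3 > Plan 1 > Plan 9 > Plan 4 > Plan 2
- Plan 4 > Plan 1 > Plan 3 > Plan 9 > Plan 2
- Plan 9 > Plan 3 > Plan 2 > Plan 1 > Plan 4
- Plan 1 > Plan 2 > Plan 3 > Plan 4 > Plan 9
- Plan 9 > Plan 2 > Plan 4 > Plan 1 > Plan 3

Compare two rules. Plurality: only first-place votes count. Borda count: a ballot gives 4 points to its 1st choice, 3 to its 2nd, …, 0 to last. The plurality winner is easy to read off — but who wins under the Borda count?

Plurality first-place counts: Plan 2 2, Plan 3 1, Plan 4 2, Plan 1 1, Plan 9 3 → Plan 9.
Borda totals: Plan 2 19, Plan 3 22, Plan 4 15, Plan 1 18, Plan 9 16 → Plan 3.

Plan 3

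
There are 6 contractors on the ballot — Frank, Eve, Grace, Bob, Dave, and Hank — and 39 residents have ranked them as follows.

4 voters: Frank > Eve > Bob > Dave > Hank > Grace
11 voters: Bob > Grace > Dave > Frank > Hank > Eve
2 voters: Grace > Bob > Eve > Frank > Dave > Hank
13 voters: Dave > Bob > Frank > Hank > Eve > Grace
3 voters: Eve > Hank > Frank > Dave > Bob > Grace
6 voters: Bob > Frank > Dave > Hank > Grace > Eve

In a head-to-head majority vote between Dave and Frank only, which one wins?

Ballots ranking Dave above Frank: 11+13 = 24.
Ballots ranking Frank above Dave: 4+2+3+6 = 15.
Dave wins the head-to-head, 24–15.

Dave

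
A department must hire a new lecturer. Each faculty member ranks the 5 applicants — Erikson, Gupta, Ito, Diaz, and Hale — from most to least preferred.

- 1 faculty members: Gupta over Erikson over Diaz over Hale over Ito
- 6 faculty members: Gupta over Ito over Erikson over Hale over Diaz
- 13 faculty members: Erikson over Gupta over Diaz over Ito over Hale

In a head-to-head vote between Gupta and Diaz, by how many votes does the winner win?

Ballots ranking Gupta above Diaz: 1+6+13 = 20.
Ballots ranking Diaz above Gupta: 0.
Gupta wins 20–0, a margin of 20.

20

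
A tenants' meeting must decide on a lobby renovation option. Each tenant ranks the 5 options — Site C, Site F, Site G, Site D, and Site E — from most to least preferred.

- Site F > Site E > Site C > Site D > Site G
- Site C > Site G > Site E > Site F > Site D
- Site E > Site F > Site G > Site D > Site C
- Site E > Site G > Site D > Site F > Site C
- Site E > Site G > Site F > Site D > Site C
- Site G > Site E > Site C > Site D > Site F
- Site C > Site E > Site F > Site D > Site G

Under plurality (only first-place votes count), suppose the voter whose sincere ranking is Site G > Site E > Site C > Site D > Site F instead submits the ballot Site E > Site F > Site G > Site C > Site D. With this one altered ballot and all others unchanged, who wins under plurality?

Site E

First-place totals with the altered ballot: Site C 2, Site F 1, Site G 0, Site D 0, Site E 4.
The winner is unchanged: still Site E.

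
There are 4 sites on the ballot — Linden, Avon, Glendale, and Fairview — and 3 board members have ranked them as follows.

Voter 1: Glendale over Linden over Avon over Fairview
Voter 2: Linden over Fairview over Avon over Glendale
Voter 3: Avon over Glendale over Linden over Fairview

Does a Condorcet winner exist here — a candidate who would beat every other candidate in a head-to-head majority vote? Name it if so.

None — there is no Condorcet winner

Head-to-head results (3 voters total):
Linden vs Avon: Linden wins 2–1.
Linden vs Glendale: Glendale wins 2–1.
Linden vs Fairview: Linden wins 3–0.
Avon vs Glendale: Avon wins 2–1.
Avon vs Fairview: Avon wins 2–1.
Glendale vs Fairview: Glendale wins 2–1.
No candidate beats all others: Linden beats Avon beats Glendale beats Linden, a majority cycle.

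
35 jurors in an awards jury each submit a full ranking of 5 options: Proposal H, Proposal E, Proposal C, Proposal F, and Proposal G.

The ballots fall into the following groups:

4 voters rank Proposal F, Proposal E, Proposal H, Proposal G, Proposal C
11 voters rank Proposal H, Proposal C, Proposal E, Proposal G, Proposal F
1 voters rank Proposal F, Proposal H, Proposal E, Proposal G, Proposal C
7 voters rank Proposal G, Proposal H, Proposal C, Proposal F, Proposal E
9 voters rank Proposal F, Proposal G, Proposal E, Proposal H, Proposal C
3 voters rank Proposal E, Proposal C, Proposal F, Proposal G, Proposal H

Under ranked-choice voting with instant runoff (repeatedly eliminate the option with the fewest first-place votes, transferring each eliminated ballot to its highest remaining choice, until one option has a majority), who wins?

Round 1: Proposal F 14, Proposal H 11, Proposal G 7, Proposal E 3, Proposal C 0. Proposal C has the fewest and is eliminated.
Round 2: Proposal F 14, Proposal H 11, Proposal G 7, Proposal E 3. Proposal E has the fewest and is eliminated.
Round 3: Proposal F 17, Proposal H 11, Proposal G 7. Proposal G has the fewest and is eliminated.
Round 4: Proposal H 18, Proposal F 17. Proposal H has a majority.

Proposal H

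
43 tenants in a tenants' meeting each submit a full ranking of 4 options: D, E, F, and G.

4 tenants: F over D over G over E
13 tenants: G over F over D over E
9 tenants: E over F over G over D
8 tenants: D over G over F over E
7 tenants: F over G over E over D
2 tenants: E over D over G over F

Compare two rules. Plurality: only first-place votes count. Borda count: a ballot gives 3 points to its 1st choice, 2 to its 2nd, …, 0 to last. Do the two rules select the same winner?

No

Plurality first-place counts: D 8, E 11, F 11, G 13 → G.
Borda totals: D 49, E 40, F 85, G 84 → F.
The two rules disagree: plurality picks G, Borda picks F.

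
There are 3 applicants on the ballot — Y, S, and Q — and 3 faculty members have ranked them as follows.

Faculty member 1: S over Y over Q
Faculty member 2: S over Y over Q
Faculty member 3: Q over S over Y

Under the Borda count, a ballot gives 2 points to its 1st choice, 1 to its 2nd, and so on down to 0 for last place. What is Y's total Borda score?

2

Borda scores:
  Y: 1 + 1 + 0 = 2
  S: 2 + 2 + 1 = 5
  Q: 0 + 0 + 2 = 2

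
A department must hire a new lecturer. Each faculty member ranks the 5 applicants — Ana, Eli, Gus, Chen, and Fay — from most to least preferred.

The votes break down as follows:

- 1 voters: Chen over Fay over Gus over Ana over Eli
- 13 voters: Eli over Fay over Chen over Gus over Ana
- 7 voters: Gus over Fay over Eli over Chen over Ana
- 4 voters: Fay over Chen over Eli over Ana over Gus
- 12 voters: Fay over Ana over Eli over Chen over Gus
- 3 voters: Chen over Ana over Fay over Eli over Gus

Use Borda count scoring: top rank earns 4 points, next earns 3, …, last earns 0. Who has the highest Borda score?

Borda scores:
  Ana: 1 + 13·0 + 7·0 + 4·1 + 12·3 + 3·3 = 50
  Eli: 0 + 13·4 + 7·2 + 4·2 + 12·2 + 3·1 = 101
  Gus: 2 + 13·1 + 7·4 + 4·0 + 12·0 + 3·0 = 43
  Chen: 4 + 13·2 + 7·1 + 4·3 + 12·1 + 3·4 = 73
  Fay: 3 + 13·3 + 7·3 + 4·4 + 12·4 + 3·2 = 133
Fay has the highest total.

Fay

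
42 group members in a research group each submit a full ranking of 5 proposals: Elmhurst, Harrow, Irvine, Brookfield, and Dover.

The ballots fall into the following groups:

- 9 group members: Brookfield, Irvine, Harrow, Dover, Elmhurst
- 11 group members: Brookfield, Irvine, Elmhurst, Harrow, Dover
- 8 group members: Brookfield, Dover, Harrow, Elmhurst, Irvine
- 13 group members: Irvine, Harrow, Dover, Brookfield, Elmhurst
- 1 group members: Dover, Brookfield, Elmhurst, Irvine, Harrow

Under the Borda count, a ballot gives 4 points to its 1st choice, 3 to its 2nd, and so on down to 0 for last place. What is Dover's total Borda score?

63

Borda scores:
  Elmhurst: 9·0 + 11·2 + 8·1 + 13·0 + 2 = 32
  Harrow: 9·2 + 11·1 + 8·2 + 13·3 + 0 = 84
  Irvine: 9·3 + 11·3 + 8·0 + 13·4 + 1 = 113
  Brookfield: 9·4 + 11·4 + 8·4 + 13·1 + 3 = 128
  Dover: 9·1 + 11·0 + 8·3 + 13·2 + 4 = 63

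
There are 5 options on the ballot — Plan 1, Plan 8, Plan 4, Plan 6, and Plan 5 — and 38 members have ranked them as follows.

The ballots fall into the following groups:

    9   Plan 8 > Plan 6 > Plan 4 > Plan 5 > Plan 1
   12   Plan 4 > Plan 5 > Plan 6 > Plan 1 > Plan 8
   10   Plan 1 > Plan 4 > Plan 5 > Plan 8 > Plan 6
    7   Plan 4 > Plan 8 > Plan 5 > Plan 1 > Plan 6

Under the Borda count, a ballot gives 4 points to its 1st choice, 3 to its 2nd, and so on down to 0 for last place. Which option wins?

Borda scores:
  Plan 1: 9·0 + 12·1 + 10·4 + 7·1 = 59
  Plan 8: 9·4 + 12·0 + 10·1 + 7·3 = 67
  Plan 4: 9·2 + 12·4 + 10·3 + 7·4 = 124
  Plan 6: 9·3 + 12·2 + 10·0 + 7·0 = 51
  Plan 5: 9·1 + 12·3 + 10·2 + 7·2 = 79
Plan 4 has the highest total.

Plan 4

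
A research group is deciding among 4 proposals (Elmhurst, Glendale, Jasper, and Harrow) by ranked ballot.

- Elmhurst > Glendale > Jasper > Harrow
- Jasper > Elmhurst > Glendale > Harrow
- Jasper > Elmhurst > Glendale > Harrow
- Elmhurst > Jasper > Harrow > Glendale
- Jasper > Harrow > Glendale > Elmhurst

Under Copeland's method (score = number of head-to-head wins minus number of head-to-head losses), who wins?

Pairwise results:
  Elmhurst vs Glendale: Elmhurst wins 4–1.
  Elmhurst vs Jasper: Jasper wins 3–2.
  Elmhurst vs Harrow: Elmhurst wins 4–1.
  Glendale vs Jasper: Jasper wins 4–1.
  Glendale vs Harrow: Glendale wins 3–2.
  Jasper vs Harrow: Jasper wins 5–0.
Copeland scores (wins − losses):
  Elmhurst: 2 − 1 = 1
  Glendale: 1 − 2 = -1
  Jasper: 3 − 0 = 3
  Harrow: 0 − 3 = -3
Jasper has the best Copeland score.

Jasper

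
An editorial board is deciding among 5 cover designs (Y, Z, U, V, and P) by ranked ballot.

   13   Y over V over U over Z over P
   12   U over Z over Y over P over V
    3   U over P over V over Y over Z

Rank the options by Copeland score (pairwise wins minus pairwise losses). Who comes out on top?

U

Pairwise results:
  Y vs Z: Y wins 16–12.
  Y vs U: U wins 15–13.
  Y vs V: Y wins 25–3.
  Y vs P: Y wins 25–3.
  Z vs U: U wins 28–0.
  Z vs V: V wins 16–12.
  Z vs P: Z wins 25–3.
  U vs V: U wins 15–13.
  U vs P: U wins 28–0.
  V vs P: P wins 15–13.
Copeland scores (wins − losses):
  Y: 3 − 1 = 2
  Z: 1 − 3 = -2
  U: 4 − 0 = 4
  V: 1 − 3 = -2
  P: 1 − 3 = -2
U has the best Copeland score.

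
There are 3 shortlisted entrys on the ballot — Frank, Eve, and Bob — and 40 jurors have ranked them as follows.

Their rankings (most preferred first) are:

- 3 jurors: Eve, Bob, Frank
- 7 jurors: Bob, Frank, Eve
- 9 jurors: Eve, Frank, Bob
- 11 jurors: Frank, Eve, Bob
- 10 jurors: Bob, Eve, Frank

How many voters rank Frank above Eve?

18

Ballots ranking Frank above Eve: 7+11 = 18.
Ballots ranking Eve above Frank: 3+9+10 = 22.
So 18 of 40 voters prefer Frank to Eve.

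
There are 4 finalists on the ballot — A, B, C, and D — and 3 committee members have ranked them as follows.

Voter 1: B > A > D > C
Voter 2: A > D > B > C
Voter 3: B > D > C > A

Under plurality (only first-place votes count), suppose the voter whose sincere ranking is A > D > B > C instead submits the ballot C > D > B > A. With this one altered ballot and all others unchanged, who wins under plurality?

B

First-place totals with the altered ballot: A 0, B 2, C 1, D 0.
The winner is unchanged: still B.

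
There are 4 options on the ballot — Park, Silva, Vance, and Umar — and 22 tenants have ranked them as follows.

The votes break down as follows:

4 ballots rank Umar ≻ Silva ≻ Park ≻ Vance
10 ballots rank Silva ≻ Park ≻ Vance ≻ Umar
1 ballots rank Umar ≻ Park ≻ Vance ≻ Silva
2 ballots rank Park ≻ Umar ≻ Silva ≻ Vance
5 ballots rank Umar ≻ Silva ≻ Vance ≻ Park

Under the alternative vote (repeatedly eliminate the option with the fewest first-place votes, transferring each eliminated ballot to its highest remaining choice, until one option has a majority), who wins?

Round 1: Silva 10, Umar 10, Park 2, Vance 0. Vance has the fewest and is eliminated.
Round 2: Silva 10, Umar 10, Park 2. Park has the fewest and is eliminated.
Round 3: Umar 12, Silva 10. Umar has a majority.

Umar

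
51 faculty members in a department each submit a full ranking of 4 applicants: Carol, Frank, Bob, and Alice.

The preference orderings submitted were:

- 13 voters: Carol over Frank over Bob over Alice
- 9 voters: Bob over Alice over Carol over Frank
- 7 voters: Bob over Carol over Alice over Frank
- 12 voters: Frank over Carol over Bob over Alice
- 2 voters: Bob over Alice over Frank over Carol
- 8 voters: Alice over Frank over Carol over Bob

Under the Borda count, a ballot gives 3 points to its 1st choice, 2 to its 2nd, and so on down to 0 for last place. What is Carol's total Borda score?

94

Borda scores:
  Carol: 13·3 + 9·1 + 7·2 + 12·2 + 2·0 + 8·1 = 94
  Frank: 13·2 + 9·0 + 7·0 + 12·3 + 2·1 + 8·2 = 80
  Bob: 13·1 + 9·3 + 7·3 + 12·1 + 2·3 + 8·0 = 79
  Alice: 13·0 + 9·2 + 7·1 + 12·0 + 2·2 + 8·3 = 53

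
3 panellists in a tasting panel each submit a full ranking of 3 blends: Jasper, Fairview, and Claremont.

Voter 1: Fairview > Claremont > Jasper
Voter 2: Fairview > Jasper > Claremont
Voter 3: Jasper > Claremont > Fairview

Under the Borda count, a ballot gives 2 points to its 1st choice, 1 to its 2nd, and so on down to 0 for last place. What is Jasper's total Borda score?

3

Borda scores:
  Jasper: 0 + 1 + 2 = 3
  Fairview: 2 + 2 + 0 = 4
  Claremont: 1 + 0 + 1 = 2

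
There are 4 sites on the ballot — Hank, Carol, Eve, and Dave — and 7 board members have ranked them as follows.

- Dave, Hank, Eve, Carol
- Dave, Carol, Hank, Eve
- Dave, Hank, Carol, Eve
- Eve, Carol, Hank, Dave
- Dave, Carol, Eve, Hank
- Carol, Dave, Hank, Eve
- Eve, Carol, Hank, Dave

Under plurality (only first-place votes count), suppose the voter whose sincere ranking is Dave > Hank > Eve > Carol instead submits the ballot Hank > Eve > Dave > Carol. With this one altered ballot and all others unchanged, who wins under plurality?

Dave

First-place totals with the altered ballot: Hank 1, Carol 1, Eve 2, Dave 3.
The winner is unchanged: still Dave.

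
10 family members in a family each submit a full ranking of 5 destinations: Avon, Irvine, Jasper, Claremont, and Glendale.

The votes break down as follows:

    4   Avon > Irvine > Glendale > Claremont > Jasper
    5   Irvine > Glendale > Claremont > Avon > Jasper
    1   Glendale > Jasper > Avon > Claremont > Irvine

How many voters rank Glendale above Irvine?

1

Ballots ranking Glendale above Irvine: 1.
Ballots ranking Irvine above Glendale: 4+5 = 9.
So 1 of 10 voters prefer Glendale to Irvine.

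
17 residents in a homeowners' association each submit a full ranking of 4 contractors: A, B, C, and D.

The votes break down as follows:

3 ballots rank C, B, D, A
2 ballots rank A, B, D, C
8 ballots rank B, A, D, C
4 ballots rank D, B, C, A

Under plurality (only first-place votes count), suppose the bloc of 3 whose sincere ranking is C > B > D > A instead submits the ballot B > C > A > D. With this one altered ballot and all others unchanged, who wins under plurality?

First-place totals with the altered ballot: A 2, B 11, C 0, D 4.
The winner is unchanged: still B.

B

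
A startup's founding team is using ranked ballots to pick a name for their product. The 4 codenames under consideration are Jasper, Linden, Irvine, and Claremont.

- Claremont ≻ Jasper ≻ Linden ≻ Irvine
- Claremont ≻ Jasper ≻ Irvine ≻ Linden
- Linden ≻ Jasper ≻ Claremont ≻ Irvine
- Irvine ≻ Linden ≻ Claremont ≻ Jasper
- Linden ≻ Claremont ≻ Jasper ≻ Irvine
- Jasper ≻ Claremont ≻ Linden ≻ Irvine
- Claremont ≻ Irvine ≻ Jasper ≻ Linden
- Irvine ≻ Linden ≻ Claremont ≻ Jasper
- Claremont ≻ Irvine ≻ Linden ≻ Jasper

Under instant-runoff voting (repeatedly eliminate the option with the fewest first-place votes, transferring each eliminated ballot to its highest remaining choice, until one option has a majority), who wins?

Claremont

Round 1: Claremont 4, Linden 2, Irvine 2, Jasper 1. Jasper has the fewest and is eliminated.
Round 2: Claremont 5, Linden 2, Irvine 2. Claremont has a majority.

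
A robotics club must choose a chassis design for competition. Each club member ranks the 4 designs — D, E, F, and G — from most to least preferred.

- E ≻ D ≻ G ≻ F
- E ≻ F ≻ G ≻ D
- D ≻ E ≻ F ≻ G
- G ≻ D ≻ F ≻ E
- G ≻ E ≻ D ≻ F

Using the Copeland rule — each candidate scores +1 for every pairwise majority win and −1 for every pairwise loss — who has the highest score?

Pairwise results:
  D vs E: E wins 3–2.
  D vs F: D wins 4–1.
  D vs G: G wins 3–2.
  E vs F: E wins 4–1.
  E vs G: E wins 3–2.
  F vs G: G wins 3–2.
Copeland scores (wins − losses):
  D: 1 − 2 = -1
  E: 3 − 0 = 3
  F: 0 − 3 = -3
  G: 2 − 1 = 1
E has the best Copeland score.

E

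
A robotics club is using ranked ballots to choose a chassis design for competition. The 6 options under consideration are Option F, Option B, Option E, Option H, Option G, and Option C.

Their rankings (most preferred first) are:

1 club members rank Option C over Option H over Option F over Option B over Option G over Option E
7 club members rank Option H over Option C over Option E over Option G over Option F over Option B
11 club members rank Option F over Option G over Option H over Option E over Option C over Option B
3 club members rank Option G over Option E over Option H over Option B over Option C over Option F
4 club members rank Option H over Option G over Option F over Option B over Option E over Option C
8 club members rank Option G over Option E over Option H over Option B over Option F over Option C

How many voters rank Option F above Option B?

Ballots ranking Option F above Option B: 1+7+11+4 = 23.
Ballots ranking Option B above Option F: 3+8 = 11.
So 23 of 34 voters prefer Option F to Option B.

23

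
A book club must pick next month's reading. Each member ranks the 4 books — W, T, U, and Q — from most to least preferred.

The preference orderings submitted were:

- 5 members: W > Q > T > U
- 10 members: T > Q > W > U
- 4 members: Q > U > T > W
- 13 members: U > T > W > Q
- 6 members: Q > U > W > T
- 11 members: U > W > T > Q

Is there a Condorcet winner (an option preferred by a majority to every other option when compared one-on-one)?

Head-to-head results (49 voters total):
W vs T: T wins 27–22.
W vs U: U wins 34–15.
W vs Q: W wins 29–20.
T vs U: U wins 34–15.
T vs Q: T wins 34–15.
U vs Q: Q wins 25–24.
No candidate beats all others: W beats Q beats U beats W, a majority cycle.

No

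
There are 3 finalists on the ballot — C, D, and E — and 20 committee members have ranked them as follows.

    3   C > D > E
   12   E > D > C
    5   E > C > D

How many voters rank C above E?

Ballots ranking C above E: 3.
Ballots ranking E above C: 12+5 = 17.
So 3 of 20 voters prefer C to E.

3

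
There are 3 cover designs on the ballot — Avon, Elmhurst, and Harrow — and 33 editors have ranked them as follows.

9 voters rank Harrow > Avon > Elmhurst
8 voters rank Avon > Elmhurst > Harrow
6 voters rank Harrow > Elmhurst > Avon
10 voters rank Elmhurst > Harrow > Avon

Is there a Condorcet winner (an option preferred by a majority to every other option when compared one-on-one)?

No

Head-to-head results (33 voters total):
Avon vs Elmhurst: Avon wins 17–16.
Avon vs Harrow: Harrow wins 25–8.
Elmhurst vs Harrow: Elmhurst wins 18–15.
No candidate beats all others: Avon beats Elmhurst beats Harrow beats Avon, a majority cycle.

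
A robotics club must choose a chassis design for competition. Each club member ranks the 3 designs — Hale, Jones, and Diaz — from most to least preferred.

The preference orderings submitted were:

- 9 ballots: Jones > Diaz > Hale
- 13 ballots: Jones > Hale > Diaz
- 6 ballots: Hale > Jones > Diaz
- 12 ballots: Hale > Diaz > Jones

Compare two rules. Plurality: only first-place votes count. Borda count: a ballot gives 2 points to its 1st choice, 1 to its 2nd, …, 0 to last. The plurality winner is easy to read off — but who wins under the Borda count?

Plurality first-place counts: Hale 18, Jones 22, Diaz 0 → Jones.
Borda totals: Hale 49, Jones 50, Diaz 21 → Jones.

Jones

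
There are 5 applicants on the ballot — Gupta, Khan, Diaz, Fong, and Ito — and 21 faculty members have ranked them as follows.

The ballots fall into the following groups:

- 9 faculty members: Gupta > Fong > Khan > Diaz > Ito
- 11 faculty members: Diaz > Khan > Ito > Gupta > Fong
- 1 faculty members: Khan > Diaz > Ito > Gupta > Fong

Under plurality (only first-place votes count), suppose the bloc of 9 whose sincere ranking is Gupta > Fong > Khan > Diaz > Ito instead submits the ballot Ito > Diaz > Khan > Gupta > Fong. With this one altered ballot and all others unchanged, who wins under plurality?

First-place totals with the altered ballot: Gupta 0, Khan 1, Diaz 11, Fong 0, Ito 9.
The winner is unchanged: still Diaz.

Diaz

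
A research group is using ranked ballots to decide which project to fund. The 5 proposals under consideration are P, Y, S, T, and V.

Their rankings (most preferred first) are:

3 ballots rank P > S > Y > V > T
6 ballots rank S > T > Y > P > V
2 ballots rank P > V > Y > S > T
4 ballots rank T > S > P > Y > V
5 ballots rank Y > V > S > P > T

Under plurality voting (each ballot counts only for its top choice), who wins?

S

First-place vote totals:
  P: 5
  Y: 5
  S: 6
  T: 4
  V: 0
S has the most first-place votes.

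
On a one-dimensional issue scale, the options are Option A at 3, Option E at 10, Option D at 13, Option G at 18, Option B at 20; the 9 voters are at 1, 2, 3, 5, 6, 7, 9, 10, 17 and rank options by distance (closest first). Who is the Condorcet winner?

With single-peaked preferences on a line, the Condorcet winner is the candidate closest to the median voter.
The median voter (position 6) is closest to Option A at 3.
Check: Option A vs Option D — voters closer to Option A: 6 of 9.

Option A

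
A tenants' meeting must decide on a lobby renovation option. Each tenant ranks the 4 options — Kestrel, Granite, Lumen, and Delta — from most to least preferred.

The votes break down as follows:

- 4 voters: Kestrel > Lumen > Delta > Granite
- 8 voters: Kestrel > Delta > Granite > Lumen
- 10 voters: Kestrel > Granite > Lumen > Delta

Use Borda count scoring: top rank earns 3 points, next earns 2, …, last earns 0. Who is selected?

Kestrel

Borda scores:
  Kestrel: 4·3 + 8·3 + 10·3 = 66
  Granite: 4·0 + 8·1 + 10·2 = 28
  Lumen: 4·2 + 8·0 + 10·1 = 18
  Delta: 4·1 + 8·2 + 10·0 = 20
Kestrel has the highest total.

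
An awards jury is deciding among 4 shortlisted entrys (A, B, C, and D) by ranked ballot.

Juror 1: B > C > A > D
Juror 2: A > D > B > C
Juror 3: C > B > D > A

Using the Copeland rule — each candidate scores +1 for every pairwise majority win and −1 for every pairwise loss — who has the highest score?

Pairwise results:
  A vs B: B wins 2–1.
  A vs C: C wins 2–1.
  A vs D: A wins 2–1.
  B vs C: B wins 2–1.
  B vs D: B wins 2–1.
  C vs D: C wins 2–1.
Copeland scores (wins − losses):
  A: 1 − 2 = -1
  B: 3 − 0 = 3
  C: 2 − 1 = 1
  D: 0 − 3 = -3
B has the best Copeland score.

B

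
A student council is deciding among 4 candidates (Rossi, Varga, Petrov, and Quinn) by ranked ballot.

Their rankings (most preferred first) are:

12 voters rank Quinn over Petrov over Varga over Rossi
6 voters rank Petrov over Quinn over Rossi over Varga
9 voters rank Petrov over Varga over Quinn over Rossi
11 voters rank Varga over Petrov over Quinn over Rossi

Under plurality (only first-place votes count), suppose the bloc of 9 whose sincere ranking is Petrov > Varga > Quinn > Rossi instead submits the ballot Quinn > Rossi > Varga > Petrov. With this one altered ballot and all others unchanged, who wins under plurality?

Quinn

First-place totals with the altered ballot: Rossi 0, Varga 11, Petrov 6, Quinn 21.
The switch changes the winner from Petrov to Quinn.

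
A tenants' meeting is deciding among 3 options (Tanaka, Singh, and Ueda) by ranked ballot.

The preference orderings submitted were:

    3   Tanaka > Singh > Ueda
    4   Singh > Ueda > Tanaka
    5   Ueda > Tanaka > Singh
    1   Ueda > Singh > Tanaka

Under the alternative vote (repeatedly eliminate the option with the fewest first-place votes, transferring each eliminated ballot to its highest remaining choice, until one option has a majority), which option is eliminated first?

Tanaka

Round 1: Ueda 6, Singh 4, Tanaka 3. Tanaka has the fewest and is eliminated.
Round 2: Singh 7, Ueda 6. Singh has a majority.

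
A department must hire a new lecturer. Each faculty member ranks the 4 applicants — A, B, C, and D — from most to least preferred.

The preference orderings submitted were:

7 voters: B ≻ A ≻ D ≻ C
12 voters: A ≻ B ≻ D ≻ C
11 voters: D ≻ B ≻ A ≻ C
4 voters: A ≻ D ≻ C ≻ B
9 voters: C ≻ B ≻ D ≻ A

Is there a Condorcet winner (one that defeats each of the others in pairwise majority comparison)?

Head-to-head results (43 voters total):
A vs B: B wins 27–16.
A vs C: A wins 34–9.
A vs D: A wins 23–20.
B vs C: B wins 30–13.
B vs D: B wins 28–15.
C vs D: D wins 34–9.
B beats each rival — A (27–16), C (30–13), D (28–15) — so B is the Condorcet winner.

Yes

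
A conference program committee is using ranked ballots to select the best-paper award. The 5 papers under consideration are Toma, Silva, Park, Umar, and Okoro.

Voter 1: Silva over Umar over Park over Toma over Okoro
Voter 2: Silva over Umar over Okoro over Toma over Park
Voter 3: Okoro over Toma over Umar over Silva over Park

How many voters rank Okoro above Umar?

Ballots ranking Okoro above Umar: 1.
Ballots ranking Umar above Okoro: 2.
So 1 of 3 voters prefer Okoro to Umar.

1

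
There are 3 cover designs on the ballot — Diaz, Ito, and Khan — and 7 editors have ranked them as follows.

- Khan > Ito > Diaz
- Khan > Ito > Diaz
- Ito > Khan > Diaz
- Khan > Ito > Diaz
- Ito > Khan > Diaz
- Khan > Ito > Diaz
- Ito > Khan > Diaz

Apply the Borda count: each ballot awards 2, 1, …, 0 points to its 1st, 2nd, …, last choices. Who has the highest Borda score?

Borda scores:
  Diaz: 0 + 0 + 0 + 0 + 0 + 0 + 0 = 0
  Ito: 1 + 1 + 2 + 1 + 2 + 1 + 2 = 10
  Khan: 2 + 2 + 1 + 2 + 1 + 2 + 1 = 11
Khan has the highest total.

Khan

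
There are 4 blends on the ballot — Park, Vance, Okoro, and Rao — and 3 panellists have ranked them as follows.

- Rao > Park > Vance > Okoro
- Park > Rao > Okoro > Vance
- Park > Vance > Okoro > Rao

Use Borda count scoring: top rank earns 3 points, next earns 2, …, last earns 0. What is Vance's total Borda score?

Borda scores:
  Park: 2 + 3 + 3 = 8
  Vance: 1 + 0 + 2 = 3
  Okoro: 0 + 1 + 1 = 2
  Rao: 3 + 2 + 0 = 5

3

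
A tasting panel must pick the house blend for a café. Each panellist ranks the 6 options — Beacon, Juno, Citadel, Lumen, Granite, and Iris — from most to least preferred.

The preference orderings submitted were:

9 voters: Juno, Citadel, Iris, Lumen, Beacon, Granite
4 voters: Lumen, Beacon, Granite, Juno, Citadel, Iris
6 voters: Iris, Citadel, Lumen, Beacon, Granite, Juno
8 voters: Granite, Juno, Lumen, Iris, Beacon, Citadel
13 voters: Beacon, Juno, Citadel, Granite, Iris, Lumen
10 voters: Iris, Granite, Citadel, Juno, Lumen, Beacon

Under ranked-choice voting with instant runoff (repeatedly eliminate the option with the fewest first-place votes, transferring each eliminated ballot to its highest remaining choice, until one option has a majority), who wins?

Round 1: Iris 16, Beacon 13, Juno 9, Granite 8, Lumen 4, Citadel 0. Citadel has the fewest and is eliminated.
Round 2: Iris 16, Beacon 13, Juno 9, Granite 8, Lumen 4. Lumen has the fewest and is eliminated.
Round 3: Beacon 17, Iris 16, Juno 9, Granite 8. Granite has the fewest and is eliminated.
Round 4: Beacon 17, Juno 17, Iris 16. Iris has the fewest and is eliminated.
Round 5: Juno 27, Beacon 23. Juno has a majority.

Juno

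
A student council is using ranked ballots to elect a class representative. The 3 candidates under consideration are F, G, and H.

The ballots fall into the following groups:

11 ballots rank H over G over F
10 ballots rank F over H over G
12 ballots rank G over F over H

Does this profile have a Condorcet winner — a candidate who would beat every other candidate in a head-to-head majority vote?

No

Head-to-head results (33 voters total):
F vs G: G wins 23–10.
F vs H: F wins 22–11.
G vs H: H wins 21–12.
No candidate beats all others: F beats H beats G beats F, a majority cycle.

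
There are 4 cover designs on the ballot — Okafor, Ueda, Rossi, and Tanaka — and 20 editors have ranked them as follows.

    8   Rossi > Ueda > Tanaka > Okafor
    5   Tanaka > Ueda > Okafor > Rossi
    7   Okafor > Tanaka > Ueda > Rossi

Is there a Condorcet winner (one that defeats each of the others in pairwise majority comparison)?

Head-to-head results (20 voters total):
Okafor vs Ueda: Ueda wins 13–7.
Okafor vs Rossi: Okafor wins 12–8.
Okafor vs Tanaka: Tanaka wins 13–7.
Ueda vs Rossi: Ueda wins 12–8.
Ueda vs Tanaka: Tanaka wins 12–8.
Rossi vs Tanaka: Tanaka wins 12–8.
Tanaka beats each rival — Okafor (13–7), Ueda (12–8), Rossi (12–8) — so Tanaka is the Condorcet winner.

Yes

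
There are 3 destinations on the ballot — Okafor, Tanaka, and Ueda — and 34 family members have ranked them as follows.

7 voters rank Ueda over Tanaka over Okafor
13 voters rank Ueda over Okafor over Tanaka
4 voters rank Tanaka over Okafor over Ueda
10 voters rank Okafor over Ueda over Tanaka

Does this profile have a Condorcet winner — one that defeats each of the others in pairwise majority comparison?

Yes

Head-to-head results (34 voters total):
Okafor vs Tanaka: Okafor wins 23–11.
Okafor vs Ueda: Ueda wins 20–14.
Tanaka vs Ueda: Ueda wins 30–4.
Ueda beats each rival — Okafor (20–14), Tanaka (30–4) — so Ueda is the Condorcet winner.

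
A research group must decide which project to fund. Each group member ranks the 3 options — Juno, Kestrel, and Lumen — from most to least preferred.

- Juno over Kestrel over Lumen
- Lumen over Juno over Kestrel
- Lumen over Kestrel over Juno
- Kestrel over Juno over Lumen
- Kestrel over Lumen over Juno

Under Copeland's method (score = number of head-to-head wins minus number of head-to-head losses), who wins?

Pairwise results:
  Juno vs Kestrel: Kestrel wins 3–2.
  Juno vs Lumen: Lumen wins 3–2.
  Kestrel vs Lumen: Kestrel wins 3–2.
Copeland scores (wins − losses):
  Juno: 0 − 2 = -2
  Kestrel: 2 − 0 = 2
  Lumen: 1 − 1 = 0
Kestrel has the best Copeland score.

Kestrel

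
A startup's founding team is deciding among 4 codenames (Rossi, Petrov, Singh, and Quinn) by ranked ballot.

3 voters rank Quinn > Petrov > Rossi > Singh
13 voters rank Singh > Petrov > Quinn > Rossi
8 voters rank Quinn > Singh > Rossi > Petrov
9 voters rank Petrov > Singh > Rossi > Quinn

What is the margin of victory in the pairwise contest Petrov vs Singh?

9

Ballots ranking Petrov above Singh: 3+9 = 12.
Ballots ranking Singh above Petrov: 13+8 = 21.
Singh wins 21–12, a margin of 9.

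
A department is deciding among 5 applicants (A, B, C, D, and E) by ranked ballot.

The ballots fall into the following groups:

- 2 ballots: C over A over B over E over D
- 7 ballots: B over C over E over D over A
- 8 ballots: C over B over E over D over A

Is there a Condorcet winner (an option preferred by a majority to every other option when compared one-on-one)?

Head-to-head results (17 voters total):
A vs B: B wins 15–2.
A vs C: C wins 17–0.
A vs D: D wins 15–2.
A vs E: E wins 15–2.
B vs C: C wins 10–7.
B vs D: B wins 17–0.
B vs E: B wins 17–0.
C vs D: C wins 17–0.
C vs E: C wins 17–0.
D vs E: E wins 17–0.
C beats each rival — A (17–0), B (10–7), D (17–0), E (17–0) — so C is the Condorcet winner.

Yes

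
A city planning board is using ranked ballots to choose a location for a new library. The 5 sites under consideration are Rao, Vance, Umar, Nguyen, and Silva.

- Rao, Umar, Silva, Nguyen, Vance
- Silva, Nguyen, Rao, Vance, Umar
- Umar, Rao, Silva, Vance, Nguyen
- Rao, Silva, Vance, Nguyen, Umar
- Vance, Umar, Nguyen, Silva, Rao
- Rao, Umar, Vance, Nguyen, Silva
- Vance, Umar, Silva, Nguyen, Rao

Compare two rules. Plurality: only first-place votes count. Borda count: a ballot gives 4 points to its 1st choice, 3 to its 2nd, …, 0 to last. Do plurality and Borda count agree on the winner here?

Plurality first-place counts: Rao 3, Vance 2, Umar 1, Nguyen 0, Silva 1 → Rao.
Borda totals: Rao 17, Vance 14, Umar 16, Nguyen 9, Silva 14 → Rao.
The two rules agree on Rao.

Yes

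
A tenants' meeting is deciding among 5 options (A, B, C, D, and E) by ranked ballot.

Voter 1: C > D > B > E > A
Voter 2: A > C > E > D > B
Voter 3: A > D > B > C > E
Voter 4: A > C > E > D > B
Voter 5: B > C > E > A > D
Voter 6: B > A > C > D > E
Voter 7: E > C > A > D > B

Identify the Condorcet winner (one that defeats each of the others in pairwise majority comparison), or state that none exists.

Head-to-head results (7 voters total):
A vs B: A wins 4–3.
A vs C: A wins 4–3.
A vs D: A wins 6–1.
A vs E: A wins 4–3.
B vs C: C wins 4–3.
B vs D: D wins 5–2.
B vs E: B wins 4–3.
C vs D: C wins 6–1.
C vs E: C wins 6–1.
D vs E: E wins 4–3.
A beats each rival — B (4–3), C (4–3), D (6–1), E (4–3) — so A is the Condorcet winner.

A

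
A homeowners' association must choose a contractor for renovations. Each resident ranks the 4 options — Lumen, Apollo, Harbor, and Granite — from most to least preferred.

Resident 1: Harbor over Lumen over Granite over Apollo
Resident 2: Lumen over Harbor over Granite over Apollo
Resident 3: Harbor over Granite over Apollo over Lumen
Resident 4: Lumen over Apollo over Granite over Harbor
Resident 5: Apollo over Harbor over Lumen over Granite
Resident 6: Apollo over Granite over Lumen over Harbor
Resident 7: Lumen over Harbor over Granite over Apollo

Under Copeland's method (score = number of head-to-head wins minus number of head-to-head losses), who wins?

Pairwise results:
  Lumen vs Apollo: Lumen wins 4–3.
  Lumen vs Harbor: Lumen wins 4–3.
  Lumen vs Granite: Lumen wins 5–2.
  Apollo vs Harbor: Harbor wins 4–3.
  Apollo vs Granite: Granite wins 4–3.
  Harbor vs Granite: Harbor wins 5–2.
Copeland scores (wins − losses):
  Lumen: 3 − 0 = 3
  Apollo: 0 − 3 = -3
  Harbor: 2 − 1 = 1
  Granite: 1 − 2 = -1
Lumen has the best Copeland score.

Lumen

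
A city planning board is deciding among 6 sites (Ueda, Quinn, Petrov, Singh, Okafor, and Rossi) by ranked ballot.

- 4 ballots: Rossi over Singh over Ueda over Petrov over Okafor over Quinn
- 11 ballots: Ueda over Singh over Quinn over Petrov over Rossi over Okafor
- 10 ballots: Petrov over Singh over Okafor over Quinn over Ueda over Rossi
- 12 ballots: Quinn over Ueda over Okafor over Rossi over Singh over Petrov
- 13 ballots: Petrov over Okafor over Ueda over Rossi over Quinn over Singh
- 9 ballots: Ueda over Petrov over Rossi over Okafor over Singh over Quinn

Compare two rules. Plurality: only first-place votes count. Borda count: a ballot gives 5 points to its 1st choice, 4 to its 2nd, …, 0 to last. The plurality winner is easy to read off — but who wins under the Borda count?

Plurality first-place counts: Ueda 20, Quinn 12, Petrov 23, Singh 0, Okafor 0, Rossi 4 → Petrov.
Borda totals: Ueda 209, Quinn 126, Petrov 181, Singh 121, Okafor 140, Rossi 108 → Ueda.

Ueda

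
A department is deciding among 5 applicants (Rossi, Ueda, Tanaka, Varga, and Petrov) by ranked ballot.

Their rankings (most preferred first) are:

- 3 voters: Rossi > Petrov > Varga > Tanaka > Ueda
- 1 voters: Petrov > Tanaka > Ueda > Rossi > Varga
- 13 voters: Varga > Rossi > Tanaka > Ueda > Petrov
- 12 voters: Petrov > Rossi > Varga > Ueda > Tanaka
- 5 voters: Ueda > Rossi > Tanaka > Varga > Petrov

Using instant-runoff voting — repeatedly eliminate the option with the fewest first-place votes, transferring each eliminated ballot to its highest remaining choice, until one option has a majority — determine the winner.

Round 1: Varga 13, Petrov 13, Ueda 5, Rossi 3, Tanaka 0. Tanaka has the fewest and is eliminated.
Round 2: Varga 13, Petrov 13, Ueda 5, Rossi 3. Rossi has the fewest and is eliminated.
Round 3: Petrov 16, Varga 13, Ueda 5. Ueda has the fewest and is eliminated.
Round 4: Varga 18, Petrov 16. Varga has a majority.

Varga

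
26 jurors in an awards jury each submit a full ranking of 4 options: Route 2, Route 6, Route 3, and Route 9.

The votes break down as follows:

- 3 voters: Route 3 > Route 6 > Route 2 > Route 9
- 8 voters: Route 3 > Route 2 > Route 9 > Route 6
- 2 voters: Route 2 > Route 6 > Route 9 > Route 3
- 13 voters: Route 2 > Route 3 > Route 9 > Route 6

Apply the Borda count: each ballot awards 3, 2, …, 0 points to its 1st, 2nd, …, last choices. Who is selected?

Borda scores:
  Route 2: 3·1 + 8·2 + 2·3 + 13·3 = 64
  Route 6: 3·2 + 8·0 + 2·2 + 13·0 = 10
  Route 3: 3·3 + 8·3 + 2·0 + 13·2 = 59
  Route 9: 3·0 + 8·1 + 2·1 + 13·1 = 23
Route 2 has the highest total.

Route 2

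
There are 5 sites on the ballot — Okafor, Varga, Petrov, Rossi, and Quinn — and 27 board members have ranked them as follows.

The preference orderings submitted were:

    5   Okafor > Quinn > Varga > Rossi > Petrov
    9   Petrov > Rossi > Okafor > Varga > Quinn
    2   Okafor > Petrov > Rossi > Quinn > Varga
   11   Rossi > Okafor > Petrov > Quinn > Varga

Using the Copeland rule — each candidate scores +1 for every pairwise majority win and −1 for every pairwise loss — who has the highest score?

Rossi

Pairwise results:
  Okafor vs Varga: Okafor wins 27–0.
  Okafor vs Petrov: Okafor wins 18–9.
  Okafor vs Rossi: Rossi wins 20–7.
  Okafor vs Quinn: Okafor wins 27–0.
  Varga vs Petrov: Petrov wins 22–5.
  Varga vs Rossi: Rossi wins 22–5.
  Varga vs Quinn: Quinn wins 18–9.
  Petrov vs Rossi: Rossi wins 16–11.
  Petrov vs Quinn: Petrov wins 22–5.
  Rossi vs Quinn: Rossi wins 22–5.
Copeland scores (wins − losses):
  Okafor: 3 − 1 = 2
  Varga: 0 − 4 = -4
  Petrov: 2 − 2 = 0
  Rossi: 4 − 0 = 4
  Quinn: 1 − 3 = -2
Rossi has the best Copeland score.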